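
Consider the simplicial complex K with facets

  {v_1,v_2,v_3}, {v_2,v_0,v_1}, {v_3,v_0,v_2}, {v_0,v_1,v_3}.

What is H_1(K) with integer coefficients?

H_1 = 0.

We work with the vertex ordering v_0 < v_1 < v_2 < v_3. The simplices of K, each written with vertices in increasing order, are:

  0-simplices (4): [v_0], [v_1], [v_2], [v_3]
  1-simplices (6): [v_0,v_1], [v_0,v_2], [v_0,v_3], [v_1,v_2], [v_1,v_3], [v_2,v_3]
  2-simplices (4): [v_0,v_1,v_2], [v_0,v_1,v_3], [v_0,v_2,v_3], [v_1,v_2,v_3]

giving chain groups C_0 ≅ Z^4, C_1 ≅ Z^6, C_2 ≅ Z^4.

Boundary ∂_1: C_1 → C_0 is given by ∂[p,q] = [q] − [p].
This gives a 4×6 integer matrix of rank 3; reducing to Smith normal form yields diagonal entries (1,1,1).

The boundary map ∂_2: C_2 → C_1 acts by ∂[p,q,r] = [q,r] − [p,r] + [p,q]. For instance
  ∂[v_0,v_1,v_2] = [v_1,v_2] − [v_0,v_2] + [v_0,v_1],
  ∂[v_0,v_1,v_3] = [v_1,v_3] − [v_0,v_3] + [v_0,v_1].
As a 6×4 matrix over Z this has rank 3, with invariant factors (1,1,1).

Reading off H_k = ker ∂_k / im ∂_{k+1}:

  H_1: rank ker ∂_1 − rank ∂_2 = (6 − 3) − 3 = 0, and the invariant factors of ∂_2 are all 1, so H_1 = 0.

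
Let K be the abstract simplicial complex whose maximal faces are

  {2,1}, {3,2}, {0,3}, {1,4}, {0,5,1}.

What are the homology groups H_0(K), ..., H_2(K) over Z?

H_0 ≅ Z,  H_1 ≅ Z,  H_2 = 0.

We work with the vertex ordering 0 < 1 < 2 < 3 < 4 < 5. The simplices of K, each written with vertices in increasing order, are:

  0-simplices (6): [0], [1], [2], [3], [4], [5]
  1-simplices (7): [0,1], [0,3], [0,5], [1,2], [1,4], [1,5], [2,3]
  2-simplices (1): [0,1,5]

so the chain groups are C_0 ≅ Z^6, C_1 ≅ Z^7, C_2 ≅ Z^1.

∂_1: C_1 → C_0 maps an edge to its endpoints' difference, ∂[p,q] = q − p. For instance
  ∂[1,4] = [4] − [1].
The resulting 6×7 matrix has rank 5, and its Smith normal form has invariant factors (1,1,1,1,1).

∂_2: C_2 → C_1 sends each 2-simplex [p,q,r] to [q,r] − [p,r] + [p,q]. For instance
  ∂[0,1,5] = [1,5] − [0,5] + [0,1].
As a 7×1 matrix over Z this has rank 1, with invariant factors (1).

Now H_k = ker ∂_k / im ∂_{k+1}, so:

  H_0: rank C_0 − rank ∂_1 = 6 − 5 = 1, and the invariant factors of ∂_1 are all 1, so H_0 = Z.
  H_1: rank ker ∂_1 − rank ∂_2 = (7 − 5) − 1 = 1, and the invariant factors of ∂_2 are all 1, so H_1 = Z.
  H_2: rank ker ∂_2 − rank ∂_3 = (1 − 1) − 0 = 0, and there is no ∂_3, so H_2 = 0.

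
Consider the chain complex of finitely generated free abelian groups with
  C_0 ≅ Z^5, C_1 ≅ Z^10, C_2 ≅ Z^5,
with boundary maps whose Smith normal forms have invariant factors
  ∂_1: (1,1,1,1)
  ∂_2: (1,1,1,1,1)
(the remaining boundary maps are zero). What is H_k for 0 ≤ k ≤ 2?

H_0: b_0 = 5 − 0 − 4 = 1; torsion from ∂_1 factors > 1: none. So H_0 ≅ Z.
H_1: b_1 = 10 − 4 − 5 = 1; torsion from ∂_2 factors > 1: none. So H_1 ≅ Z.
H_2: b_2 = 5 − 5 − 0 = 0; torsion from ∂_3 factors > 1: none. So H_2 ≅ 0.

H_0 ≅ Z,  H_1 ≅ Z,  H_2 = 0.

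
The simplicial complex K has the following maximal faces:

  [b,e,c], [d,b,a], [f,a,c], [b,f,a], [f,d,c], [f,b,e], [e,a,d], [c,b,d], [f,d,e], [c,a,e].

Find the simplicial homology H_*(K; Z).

Take the total order a < b < c < d < e < f on the vertex set. Then K (dimension 2) consists of the simplices:

  0-simplices (6): a, b, c, d, e, f
  1-simplices (15): ab, ac, ad, ae, af, bc, bd, be, bf, cd, ce, cf, de, df, ef
  2-simplices (10): abd, abf, ace, acf, ade, bcd, bce, bef, cdf, def

giving chain groups C_0 ≅ Z^6, C_1 ≅ Z^15, C_2 ≅ Z^10.

∂_1: C_1 → C_0 is given by ∂[p,q] = [q] − [p]. For instance
  ∂ae = e − a.
The resulting 6×15 matrix has rank 5, and its Smith normal form has invariant factors (1,1,1,1,1).

The boundary map ∂_2: C_2 → C_1 maps a triangle to the signed sum of its edges. For instance
  ∂cdf = df − cf + cd,
  ∂bce = ce − be + bc.
This gives a 15×10 integer matrix of rank 10; reducing to Smith normal form yields diagonal entries (1,1,1,1,1,1,1,1,1,2).

Computing H_k = (kernel of ∂_k) / (image of ∂_{k+1}):

  H_0: rank C_0 − rank ∂_1 = 6 − 5 = 1, and the invariant factors of ∂_1 are all 1, so H_0 = Z.
  H_1: rank ker ∂_1 − rank ∂_2 = (15 − 5) − 10 = 0, and ∂_2 has invariant factor 2 > 1, so H_1 = Z/2.
  H_2: rank ker ∂_2 − rank ∂_3 = (10 − 10) − 0 = 0, and there is no ∂_3, so H_2 = 0.

H_0 = Z,  H_1 = Z/2,  H_2 = 0.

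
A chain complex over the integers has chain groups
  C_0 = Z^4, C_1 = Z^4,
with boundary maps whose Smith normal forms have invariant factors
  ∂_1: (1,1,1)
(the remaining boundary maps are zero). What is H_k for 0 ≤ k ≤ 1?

H_0: b_0 = 4 − 0 − 3 = 1; torsion from ∂_1 factors > 1: none. So H_0 ≅ Z.
H_1: b_1 = 4 − 3 − 0 = 1; torsion from ∂_2 factors > 1: none. So H_1 ≅ Z.

H_0 ≅ Z,  H_1 ≅ Z.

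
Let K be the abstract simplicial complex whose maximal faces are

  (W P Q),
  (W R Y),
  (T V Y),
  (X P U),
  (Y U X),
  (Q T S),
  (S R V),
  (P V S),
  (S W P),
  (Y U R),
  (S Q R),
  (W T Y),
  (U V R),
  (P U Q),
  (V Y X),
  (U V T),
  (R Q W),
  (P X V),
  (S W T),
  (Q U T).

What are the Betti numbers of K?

We work with the vertex ordering P < Q < R < S < T < U < V < W < X < Y. The simplices of K, each written with vertices in increasing order, are:

  0-simplices (10): P, Q, R, S, T, U, V, W, X, Y
  1-simplices (30): PQ, PS, PU, PV, PW, PX, QR, QS, QT, QU, QW, RS, RU, RV, RW, RY, ST, SV, SW, TU, TV, TW, TY, UV, UX, UY, VX, VY, WY, XY
  2-simplices (20): PQU, PQW, PSV, PSW, PUX, PVX, QRS, QRW, QST, QTU, RSV, RUV, RUY, RWY, STW, TUV, TVY, TWY, UXY, VXY

giving chain groups C_0 ≅ Z^10, C_1 ≅ Z^30, C_2 ≅ Z^20.

Boundary ∂_1: C_1 → C_0 maps an edge to its endpoints' difference, ∂[p,q] = q − p.
This gives a 10×30 integer matrix of rank 9; reducing to Smith normal form yields diagonal entries (1,1,1,1,1,1,1,1,1).

Boundary ∂_2: C_2 → C_1 maps a triangle to the signed sum of its edges. For instance
  ∂QRS = RS − QS + QR,
  ∂RUV = UV − RV + RU.
The 30×20 boundary matrix has rank 20 and Smith normal form diag(1,1,1,1,1,1,1,1,1,1,1,1,1,1,1,1,1,1,1,2).

From H_k ≅ ker(∂_k) / im(∂_{k+1}) we obtain:

  H_0: rank C_0 − rank ∂_1 = 10 − 9 = 1, and the invariant factors of ∂_1 are all 1, so H_0 = Z.
  H_1: rank ker ∂_1 − rank ∂_2 = (30 − 9) − 20 = 1, and ∂_2 has invariant factor 2 > 1, so H_1 = Z ⊕ Z/2Z.
  H_2: rank ker ∂_2 − rank ∂_3 = (20 − 20) − 0 = 0, and there is no ∂_3, so H_2 = 0.

As a check, the Euler characteristic is 10 − 30 + 20 = 0, which agrees with 1 − 1 + 0 = 0.

Hence the Betti numbers are b_0 = 1, b_1 = 1, b_2 = 0.

b_0 = 1, b_1 = 1, b_2 = 0.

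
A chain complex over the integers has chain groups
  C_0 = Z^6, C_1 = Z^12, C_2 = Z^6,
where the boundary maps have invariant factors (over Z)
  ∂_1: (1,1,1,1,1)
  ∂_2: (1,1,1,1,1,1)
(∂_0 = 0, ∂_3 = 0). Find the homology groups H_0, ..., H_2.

H_0 ≅ Z,  H_1 ≅ Z,  H_2 = 0.

H_0: b_0 = 6 − 0 − 5 = 1; torsion from ∂_1 factors > 1: none. So H_0 ≅ Z.
H_1: b_1 = 12 − 5 − 6 = 1; torsion from ∂_2 factors > 1: none. So H_1 ≅ Z.
H_2: b_2 = 6 − 6 − 0 = 0; torsion from ∂_3 factors > 1: none. So H_2 ≅ 0.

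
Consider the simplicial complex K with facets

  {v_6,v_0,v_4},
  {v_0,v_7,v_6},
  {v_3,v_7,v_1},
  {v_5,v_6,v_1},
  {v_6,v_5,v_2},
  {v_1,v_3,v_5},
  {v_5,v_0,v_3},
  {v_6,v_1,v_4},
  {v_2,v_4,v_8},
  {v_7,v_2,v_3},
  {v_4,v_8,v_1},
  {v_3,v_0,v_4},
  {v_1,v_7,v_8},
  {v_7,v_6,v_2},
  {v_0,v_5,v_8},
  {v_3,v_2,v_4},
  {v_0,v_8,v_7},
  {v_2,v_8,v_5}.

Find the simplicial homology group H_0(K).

H_0 = Z.

Fix the vertex order v_0 < v_1 < v_2 < v_3 < v_4 < v_5 < v_6 < v_7 < v_8 and write every simplex with vertices in increasing order. Then dim K = 2 and the simplices of K are:

  0-simplices (9): [v_0], [v_1], [v_2], [v_3], [v_4], [v_5], [v_6], [v_7], [v_8]
  1-simplices (27): (27 of them)
  2-simplices (18): (18 of them)

Hence C_0 ≅ Z^9, C_1 ≅ Z^27, C_2 ≅ Z^18.

The boundary map ∂_1: C_1 → C_0 maps an edge to its endpoints' difference, ∂[p,q] = q − p. For instance
  ∂[v_1,v_3] = [v_3] − [v_1].
The 9×27 boundary matrix has rank 8 and Smith normal form diag(1,1,1,1,1,1,1,1).

∂_2: C_2 → C_1 sends each 2-simplex [p,q,r] to [q,r] − [p,r] + [p,q]. For instance
  ∂[v_2,v_4,v_8] = [v_4,v_8] − [v_2,v_8] + [v_2,v_4],
  ∂[v_0,v_5,v_8] = [v_5,v_8] − [v_0,v_8] + [v_0,v_5].
The 27×18 boundary matrix has rank 17 and Smith normal form diag(1,1,1,1,1,1,1,1,1,1,1,1,1,1,1,1,1).

Computing H_k = (kernel of ∂_k) / (image of ∂_{k+1}):

  H_0: rank C_0 − rank ∂_1 = 9 − 8 = 1, and the invariant factors of ∂_1 are all 1, so H_0 ≅ Z.

(K is a triangulation of the torus T^2.)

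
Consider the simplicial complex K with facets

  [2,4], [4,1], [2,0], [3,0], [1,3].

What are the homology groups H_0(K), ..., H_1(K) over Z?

We work with the vertex ordering 0 < 1 < 2 < 3 < 4. The simplices of K, each written with vertices in increasing order, are:

  0-simplices (5): [0], [1], [2], [3], [4]
  1-simplices (5): [0,2], [0,3], [1,3], [1,4], [2,4]

giving chain groups C_0 ≅ Z^5, C_1 ≅ Z^5.

∂_1: C_1 → C_0 maps an edge to its endpoints' difference, ∂[p,q] = q − p. For instance
  ∂[1,3] = [3] − [1].
The resulting 5×5 matrix has rank 4, and its Smith normal form has invariant factors (1,1,1,1).

Reading off H_k = ker ∂_k / im ∂_{k+1}:

  H_0: rank C_0 − rank ∂_1 = 5 − 4 = 1, and the invariant factors of ∂_1 are all 1, so H_0 ≅ Z.
  H_1: rank ker ∂_1 − rank ∂_2 = (5 − 4) − 0 = 1, and there is no ∂_2, so H_1 ≅ Z.

H_0 ≅ Z,  H_1 ≅ Z.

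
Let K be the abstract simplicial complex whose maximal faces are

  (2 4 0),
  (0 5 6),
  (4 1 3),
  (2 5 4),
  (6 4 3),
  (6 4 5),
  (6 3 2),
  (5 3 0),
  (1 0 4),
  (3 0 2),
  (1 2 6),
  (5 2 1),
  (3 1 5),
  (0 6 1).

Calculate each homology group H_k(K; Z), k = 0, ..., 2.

H_0 = Z,  H_1 = Z^2,  H_2 = Z.

We work with the vertex ordering 0 < 1 < 2 < 3 < 4 < 5 < 6. The simplices of K, each written with vertices in increasing order, are:

  0-simplices (7): [0], [1], [2], [3], [4], [5], [6]
  1-simplices (21): [0,1], [0,2], [0,3], [0,4], [0,5], [0,6], [1,2], [1,3], [1,4], [1,5], [1,6], [2,3], [2,4], [2,5], [2,6], [3,4], [3,5], [3,6], [4,5], [4,6], [5,6]
  2-simplices (14): [0,1,4], [0,1,6], [0,2,3], [0,2,4], [0,3,5], [0,5,6], [1,2,5], [1,2,6], [1,3,4], [1,3,5], [2,3,6], [2,4,5], [3,4,6], [4,5,6]

giving chain groups C_0 ≅ Z^7, C_1 ≅ Z^21, C_2 ≅ Z^14.

∂_1: C_1 → C_0 is given by ∂[p,q] = [q] − [p].
This gives a 7×21 integer matrix of rank 6; reducing to Smith normal form yields diagonal entries (1,1,1,1,1,1).

∂_2: C_2 → C_1 sends each 2-simplex [p,q,r] to [q,r] − [p,r] + [p,q]. For instance
  ∂[3,4,6] = [4,6] − [3,6] + [3,4],
  ∂[0,5,6] = [5,6] − [0,6] + [0,5].
The resulting 21×14 matrix has rank 13, and its Smith normal form has invariant factors (1,1,1,1,1,1,1,1,1,1,1,1,1).

From H_k ≅ ker(∂_k) / im(∂_{k+1}) we obtain:

  H_0: rank C_0 − rank ∂_1 = 7 − 6 = 1, and the invariant factors of ∂_1 are all 1, so H_0 = Z.
  H_1: rank ker ∂_1 − rank ∂_2 = (21 − 6) − 13 = 2, and the invariant factors of ∂_2 are all 1, so H_1 = Z^2.
  H_2: rank ker ∂_2 − rank ∂_3 = (14 − 13) − 0 = 1, and there is no ∂_3, so H_2 = Z.

(K is a triangulation of the torus T^2.)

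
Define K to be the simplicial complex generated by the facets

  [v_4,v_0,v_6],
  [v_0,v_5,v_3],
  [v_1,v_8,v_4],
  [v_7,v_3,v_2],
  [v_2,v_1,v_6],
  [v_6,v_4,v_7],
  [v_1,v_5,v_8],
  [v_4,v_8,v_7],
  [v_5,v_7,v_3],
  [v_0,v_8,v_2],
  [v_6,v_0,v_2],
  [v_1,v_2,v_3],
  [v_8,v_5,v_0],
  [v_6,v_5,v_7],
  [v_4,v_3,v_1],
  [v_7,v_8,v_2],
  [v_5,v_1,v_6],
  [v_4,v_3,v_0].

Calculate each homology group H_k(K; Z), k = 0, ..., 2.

H_0 ≅ Z,  H_1 ≅ Z^2,  H_2 ≅ Z.

Take the total order v_0 < v_1 < v_2 < v_3 < v_4 < v_5 < v_6 < v_7 < v_8 on the vertex set. Then K (dimension 2) consists of the simplices:

  0-simplices (9): [v_0], [v_1], [v_2], [v_3], [v_4], [v_5], [v_6], [v_7], [v_8]
  1-simplices (27): (27 of them)
  2-simplices (18): (18 of them)

giving chain groups C_0 ≅ Z^9, C_1 ≅ Z^27, C_2 ≅ Z^18.

The boundary map ∂_1: C_1 → C_0 sends each edge [p,q] (with p < q) to q − p.
The resulting 9×27 matrix has rank 8, and its Smith normal form has invariant factors (1,1,1,1,1,1,1,1).

Boundary ∂_2: C_2 → C_1 acts by ∂[p,q,r] = [q,r] − [p,r] + [p,q]. For instance
  ∂[v_0,v_2,v_8] = [v_2,v_8] − [v_0,v_8] + [v_0,v_2],
  ∂[v_1,v_2,v_3] = [v_2,v_3] − [v_1,v_3] + [v_1,v_2].
The 27×18 boundary matrix has rank 17 and Smith normal form diag(1,1,1,1,1,1,1,1,1,1,1,1,1,1,1,1,1).

From H_k ≅ ker(∂_k) / im(∂_{k+1}) we obtain:

  H_0: rank C_0 − rank ∂_1 = 9 − 8 = 1, and the invariant factors of ∂_1 are all 1, so H_0 ≅ Z.
  H_1: rank ker ∂_1 − rank ∂_2 = (27 − 8) − 17 = 2, and the invariant factors of ∂_2 are all 1, so H_1 ≅ Z^2.
  H_2: rank ker ∂_2 − rank ∂_3 = (18 − 17) − 0 = 1, and there is no ∂_3, so H_2 ≅ Z.

As a check, the Euler characteristic is 9 − 27 + 18 = 0, which agrees with 1 − 2 + 1 = 0.
(K is a triangulation of the torus T^2.)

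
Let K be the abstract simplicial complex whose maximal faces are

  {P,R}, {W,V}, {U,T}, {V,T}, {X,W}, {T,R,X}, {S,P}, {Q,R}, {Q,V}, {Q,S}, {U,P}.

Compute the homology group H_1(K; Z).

H_1 ≅ Z^4.

Order the vertices as P < Q < R < S < T < U < V < W < X. Listing each simplex with vertices in this order, K has dimension 2 with simplices:

  0-simplices (9): P, Q, R, S, T, U, V, W, X
  1-simplices (13): PR, PS, PU, QR, QS, QV, RT, RX, TU, TV, TX, VW, WX
  2-simplices (1): RTX

giving chain groups C_0 ≅ Z^9, C_1 ≅ Z^13, C_2 ≅ Z^1.

∂_1: C_1 → C_0 maps an edge to its endpoints' difference, ∂[p,q] = q − p.
As a 9×13 matrix over Z this has rank 8, with invariant factors (1,1,1,1,1,1,1,1).

Boundary ∂_2: C_2 → C_1 acts by ∂[p,q,r] = [q,r] − [p,r] + [p,q]. For instance
  ∂RTX = TX − RX + RT.
The 13×1 boundary matrix has rank 1 and Smith normal form diag(1).

Reading off H_k = ker ∂_k / im ∂_{k+1}:

  H_1: rank ker ∂_1 − rank ∂_2 = (13 − 8) − 1 = 4, and the invariant factors of ∂_2 are all 1, so H_1 ≅ Z^4.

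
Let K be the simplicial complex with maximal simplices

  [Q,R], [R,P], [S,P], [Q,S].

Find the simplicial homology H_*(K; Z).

Fix the vertex order P < Q < R < S and write every simplex with vertices in increasing order. Then dim K = 1 and the simplices of K are:

  0-simplices (4): P, Q, R, S
  1-simplices (4): PR, PS, QR, QS

Hence C_0 ≅ Z^4, C_1 ≅ Z^4.

The boundary map ∂_1: C_1 → C_0 is given by ∂[p,q] = [q] − [p].
The 4×4 boundary matrix has rank 3 and Smith normal form diag(1,1,1).

Reading off H_k = ker ∂_k / im ∂_{k+1}:

  H_0: rank C_0 − rank ∂_1 = 4 − 3 = 1, and the invariant factors of ∂_1 are all 1, so H_0 ≅ Z.
  H_1: rank ker ∂_1 − rank ∂_2 = (4 − 3) − 0 = 1, and there is no ∂_2, so H_1 ≅ Z.

As a check, the Euler characteristic is 4 − 4 = 0, which agrees with 1 − 1 = 0.

H_0 = Z,  H_1 = Z.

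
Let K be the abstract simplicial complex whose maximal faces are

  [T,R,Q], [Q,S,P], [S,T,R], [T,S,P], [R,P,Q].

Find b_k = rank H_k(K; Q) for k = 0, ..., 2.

b_0 = 1, b_1 = 1, b_2 = 0.

Take the total order P < Q < R < S < T on the vertex set. Then K (dimension 2) consists of the simplices:

  0-simplices (5): P, Q, R, S, T
  1-simplices (10): PQ, PR, PS, PT, QR, QS, QT, RS, RT, ST
  2-simplices (5): PQR, PQS, PST, QRT, RST

so the chain groups are C_0 ≅ Z^5, C_1 ≅ Z^10, C_2 ≅ Z^5.

The boundary map ∂_1: C_1 → C_0 sends each edge [p,q] (with p < q) to q − p. For instance
  ∂PS = S − P.
The 5×10 boundary matrix has rank 4 and Smith normal form diag(1,1,1,1).

The boundary map ∂_2: C_2 → C_1 maps a triangle to the signed sum of its edges. For instance
  ∂PQS = QS − PS + PQ,
  ∂PQR = QR − PR + PQ.
This gives a 10×5 integer matrix of rank 5; reducing to Smith normal form yields diagonal entries (1,1,1,1,1).

Computing H_k = (kernel of ∂_k) / (image of ∂_{k+1}):

  H_0: rank C_0 − rank ∂_1 = 5 − 4 = 1, and the invariant factors of ∂_1 are all 1, so H_0 ≅ Z.
  H_1: rank ker ∂_1 − rank ∂_2 = (10 − 4) − 5 = 1, and the invariant factors of ∂_2 are all 1, so H_1 ≅ Z.
  H_2: rank ker ∂_2 − rank ∂_3 = (5 − 5) − 0 = 0, and there is no ∂_3, so H_2 ≅ 0.

As a check, the Euler characteristic is 5 − 10 + 5 = 0, which agrees with 1 − 1 + 0 = 0.
(K is a triangulation of the Möbius band.)

Hence the Betti numbers are b_0 = 1, b_1 = 1, b_2 = 0.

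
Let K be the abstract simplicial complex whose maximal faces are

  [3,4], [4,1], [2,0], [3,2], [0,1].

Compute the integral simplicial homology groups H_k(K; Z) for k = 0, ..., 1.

H_0 = Z,  H_1 = Z.

Order the vertices as 0 < 1 < 2 < 3 < 4. Listing each simplex with vertices in this order, K has dimension 1 with simplices:

  0-simplices (5): [0], [1], [2], [3], [4]
  1-simplices (5): [0,1], [0,2], [1,4], [2,3], [3,4]

Hence C_0 ≅ Z^5, C_1 ≅ Z^5.

The boundary map ∂_1: C_1 → C_0 sends each edge [p,q] (with p < q) to q − p. For instance
  ∂[0,1] = [1] − [0].
As a 5×5 matrix over Z this has rank 4, with invariant factors (1,1,1,1).

From H_k ≅ ker(∂_k) / im(∂_{k+1}) we obtain:

  H_0: rank C_0 − rank ∂_1 = 5 − 4 = 1, and the invariant factors of ∂_1 are all 1, so H_0 = Z.
  H_1: rank ker ∂_1 − rank ∂_2 = (5 − 4) − 0 = 1, and there is no ∂_2, so H_1 = Z.

(K is a triangulation of the circle S^1.)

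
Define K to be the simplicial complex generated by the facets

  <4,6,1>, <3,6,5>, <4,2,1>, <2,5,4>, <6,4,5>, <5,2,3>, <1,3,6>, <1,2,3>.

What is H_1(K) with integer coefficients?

H_1 ≅ 0.

K has 6 vertices, 12 edges, 8 triangles.
rank ∂_1 = 5, rank ∂_2 = 7 ⇒ b_1 = 12 − 5 − 7 = 0; all invariant factors of ∂_2 are 1 so no torsion. So H_1 ≅ 0.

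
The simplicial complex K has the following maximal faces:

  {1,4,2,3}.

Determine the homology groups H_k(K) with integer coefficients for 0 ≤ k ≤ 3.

Fix the vertex order 1 < 2 < 3 < 4 and write every simplex with vertices in increasing order. Then dim K = 3 and the simplices of K are:

  0-simplices (4): [1], [2], [3], [4]
  1-simplices (6): [1,2], [1,3], [1,4], [2,3], [2,4], [3,4]
  2-simplices (4): [1,2,3], [1,2,4], [1,3,4], [2,3,4]
  3-simplices (1): [1,2,3,4]

giving chain groups C_0 ≅ Z^4, C_1 ≅ Z^6, C_2 ≅ Z^4, C_3 ≅ Z^1.

∂_1: C_1 → C_0 is given by ∂[p,q] = [q] − [p].
As a 4×6 matrix over Z this has rank 3, with invariant factors (1,1,1).

∂_2: C_2 → C_1 sends each 2-simplex [p,q,r] to [q,r] − [p,r] + [p,q]. For instance
  ∂[1,3,4] = [3,4] − [1,4] + [1,3],
  ∂[1,2,4] = [2,4] − [1,4] + [1,2].
The 6×4 boundary matrix has rank 3 and Smith normal form diag(1,1,1).

∂_3: C_3 → C_2 sends each 3-simplex σ to the alternating sum Σ_i (−1)^i (σ with its i-th vertex removed). For instance
  ∂[1,2,3,4] = [2,3,4] − [1,3,4] + [1,2,4] − [1,2,3].
The 4×1 boundary matrix has rank 1 and Smith normal form diag(1).

Computing H_k = (kernel of ∂_k) / (image of ∂_{k+1}):

  H_0: rank C_0 − rank ∂_1 = 4 − 3 = 1, and the invariant factors of ∂_1 are all 1, so H_0 = Z.
  H_1: rank ker ∂_1 − rank ∂_2 = (6 − 3) − 3 = 0, and the invariant factors of ∂_2 are all 1, so H_1 = 0.
  H_2: rank ker ∂_2 − rank ∂_3 = (4 − 3) − 1 = 0, and the invariant factors of ∂_3 are all 1, so H_2 = 0.
  H_3: rank ker ∂_3 − rank ∂_4 = (1 − 1) − 0 = 0, and there is no ∂_4, so H_3 = 0.

H_0 ≅ Z,  H_1 = 0,  H_2 = 0,  H_3 = 0.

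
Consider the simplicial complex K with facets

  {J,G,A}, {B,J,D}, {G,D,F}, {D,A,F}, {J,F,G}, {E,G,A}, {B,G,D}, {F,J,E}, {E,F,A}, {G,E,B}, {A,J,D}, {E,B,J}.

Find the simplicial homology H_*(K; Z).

H_0 = Z,  H_1 = Z_2,  H_2 = 0.

We work with the vertex ordering A < B < D < E < F < G < J. The simplices of K, each written with vertices in increasing order, are:

  0-simplices (7): A, B, D, E, F, G, J
  1-simplices (18): AD, AE, AF, AG, AJ, BD, BE, BG, BJ, DF, DG, DJ, EF, EG, EJ, FG, FJ, GJ
  2-simplices (12): ADF, ADJ, AEF, AEG, AGJ, BDG, BDJ, BEG, BEJ, DFG, EFJ, FGJ

Hence C_0 ≅ Z^7, C_1 ≅ Z^18, C_2 ≅ Z^12.

The boundary map ∂_1: C_1 → C_0 is given by ∂[p,q] = [q] − [p].
As a 7×18 matrix over Z this has rank 6, with invariant factors (1,1,1,1,1,1).

∂_2: C_2 → C_1 maps a triangle to the signed sum of its edges. For instance
  ∂BEG = EG − BG + BE,
  ∂ADJ = DJ − AJ + AD.
As a 18×12 matrix over Z this has rank 12, with invariant factors (1,1,1,1,1,1,1,1,1,1,1,2).

Reading off H_k = ker ∂_k / im ∂_{k+1}:

  H_0: rank C_0 − rank ∂_1 = 7 − 6 = 1, and the invariant factors of ∂_1 are all 1, so H_0 = Z.
  H_1: rank ker ∂_1 − rank ∂_2 = (18 − 6) − 12 = 0, and ∂_2 has invariant factor 2 > 1, so H_1 = Z_2.
  H_2: rank ker ∂_2 − rank ∂_3 = (12 − 12) − 0 = 0, and there is no ∂_3, so H_2 = 0.

As a check, the Euler characteristic is 7 − 18 + 12 = 1, which agrees with 1 − 0 + 0 = 1.
(K is a triangulation of the real projective plane RP^2.)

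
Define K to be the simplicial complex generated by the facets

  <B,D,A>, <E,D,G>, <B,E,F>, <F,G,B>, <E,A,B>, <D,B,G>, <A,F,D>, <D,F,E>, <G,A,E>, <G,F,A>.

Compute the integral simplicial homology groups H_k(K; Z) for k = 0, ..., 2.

K has 6 vertices, 15 edges, 10 triangles.
rank ∂_0 = 0, rank ∂_1 = 5 ⇒ b_0 = 6 − 0 − 5 = 1; all invariant factors of ∂_1 are 1 so no torsion. So H_0 = Z.
rank ∂_1 = 5, rank ∂_2 = 10 ⇒ b_1 = 15 − 5 − 10 = 0; ∂_2 has invariant factor(s) [2] giving torsion. So H_1 = Z/2Z.
rank ∂_2 = 10, rank ∂_3 = 0 ⇒ b_2 = 10 − 10 − 0 = 0. So H_2 = 0.

H_0 ≅ Z,  H_1 ≅ Z/2Z,  H_2 = 0.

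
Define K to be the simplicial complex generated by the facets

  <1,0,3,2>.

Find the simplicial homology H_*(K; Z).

H_0 = Z,  H_1 = 0,  H_2 = 0,  H_3 = 0.

Order the vertices as 0 < 1 < 2 < 3. Listing each simplex with vertices in this order, K has dimension 3 with simplices:

  0-simplices (4): [0], [1], [2], [3]
  1-simplices (6): [0,1], [0,2], [0,3], [1,2], [1,3], [2,3]
  2-simplices (4): [0,1,2], [0,1,3], [0,2,3], [1,2,3]
  3-simplices (1): [0,1,2,3]

Hence C_0 ≅ Z^4, C_1 ≅ Z^6, C_2 ≅ Z^4, C_3 ≅ Z^1.

The boundary map ∂_1: C_1 → C_0 maps an edge to its endpoints' difference, ∂[p,q] = q − p. For instance
  ∂[1,3] = [3] − [1].
This gives a 4×6 integer matrix of rank 3; reducing to Smith normal form yields diagonal entries (1,1,1).

The boundary map ∂_2: C_2 → C_1 maps a triangle to the signed sum of its edges. For instance
  ∂[1,2,3] = [2,3] − [1,3] + [1,2],
  ∂[0,2,3] = [2,3] − [0,3] + [0,2].
The resulting 6×4 matrix has rank 3, and its Smith normal form has invariant factors (1,1,1).

Boundary ∂_3: C_3 → C_2 sends each 3-simplex σ to the alternating sum Σ_i (−1)^i (σ with its i-th vertex removed). For instance
  ∂[0,1,2,3] = [1,2,3] − [0,2,3] + [0,1,3] − [0,1,2].
This gives a 4×1 integer matrix of rank 1; reducing to Smith normal form yields diagonal entries (1).

Computing H_k = (kernel of ∂_k) / (image of ∂_{k+1}):

  H_0: rank C_0 − rank ∂_1 = 4 − 3 = 1, and the invariant factors of ∂_1 are all 1, so H_0 ≅ Z.
  H_1: rank ker ∂_1 − rank ∂_2 = (6 − 3) − 3 = 0, and the invariant factors of ∂_2 are all 1, so H_1 ≅ 0.
  H_2: rank ker ∂_2 − rank ∂_3 = (4 − 3) − 1 = 0, and the invariant factors of ∂_3 are all 1, so H_2 ≅ 0.
  H_3: rank ker ∂_3 − rank ∂_4 = (1 − 1) − 0 = 0, and there is no ∂_4, so H_3 ≅ 0.

As a check, the Euler characteristic is 4 − 6 + 4 − 1 = 1, which agrees with 1 − 0 + 0 − 0 = 1.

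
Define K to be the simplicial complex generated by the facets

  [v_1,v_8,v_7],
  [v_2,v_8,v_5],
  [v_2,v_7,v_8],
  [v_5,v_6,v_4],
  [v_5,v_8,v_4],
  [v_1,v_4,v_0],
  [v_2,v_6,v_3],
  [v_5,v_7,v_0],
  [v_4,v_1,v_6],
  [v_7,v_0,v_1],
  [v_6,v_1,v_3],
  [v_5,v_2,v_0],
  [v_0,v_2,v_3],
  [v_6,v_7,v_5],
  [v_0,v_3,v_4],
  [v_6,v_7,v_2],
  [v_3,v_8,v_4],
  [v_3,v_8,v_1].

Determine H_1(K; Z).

H_1 ≅ Z × Z/2.

K has 9 vertices, 27 edges, 18 triangles.
rank ∂_1 = 8, rank ∂_2 = 18 ⇒ b_1 = 27 − 8 − 18 = 1; ∂_2 has invariant factor(s) [2] giving torsion. So H_1 ≅ Z × Z/2.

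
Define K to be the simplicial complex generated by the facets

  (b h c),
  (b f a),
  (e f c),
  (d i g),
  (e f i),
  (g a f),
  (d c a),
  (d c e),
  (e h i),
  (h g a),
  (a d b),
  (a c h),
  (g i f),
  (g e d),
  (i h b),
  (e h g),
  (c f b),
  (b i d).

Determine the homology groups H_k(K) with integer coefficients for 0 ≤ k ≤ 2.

H_0 ≅ Z,  H_1 ≅ Z ⊕ Z/2,  H_2 = 0.

Fix the vertex order a < b < c < d < e < f < g < h < i and write every simplex with vertices in increasing order. Then dim K = 2 and the simplices of K are:

  0-simplices (9): a, b, c, d, e, f, g, h, i
  1-simplices (27): ab, ac, ad, af, ag, ah, bc, bd, bf, bh, bi, cd, ce, cf, ch, de, dg, di, ef, eg, eh, ei, fg, fi, gh, gi, hi
  2-simplices (18): abd, abf, acd, ach, afg, agh, bcf, bch, bdi, bhi, cde, cef, deg, dgi, efi, egh, ehi, fgi

so the chain groups are C_0 ≅ Z^9, C_1 ≅ Z^27, C_2 ≅ Z^18.

Boundary ∂_1: C_1 → C_0 sends each edge [p,q] (with p < q) to q − p. For instance
  ∂fi = i − f.
This gives a 9×27 integer matrix of rank 8; reducing to Smith normal form yields diagonal entries (1,1,1,1,1,1,1,1).

The boundary map ∂_2: C_2 → C_1 maps a triangle to the signed sum of its edges. For instance
  ∂cef = ef − cf + ce,
  ∂abf = bf − af + ab.
As a 27×18 matrix over Z this has rank 18, with invariant factors (1,1,1,1,1,1,1,1,1,1,1,1,1,1,1,1,1,2).

From H_k ≅ ker(∂_k) / im(∂_{k+1}) we obtain:

  H_0: rank C_0 − rank ∂_1 = 9 − 8 = 1, and the invariant factors of ∂_1 are all 1, so H_0 = Z.
  H_1: rank ker ∂_1 − rank ∂_2 = (27 − 8) − 18 = 1, and ∂_2 has invariant factor 2 > 1, so H_1 = Z ⊕ Z/2.
  H_2: rank ker ∂_2 − rank ∂_3 = (18 − 18) − 0 = 0, and there is no ∂_3, so H_2 = 0.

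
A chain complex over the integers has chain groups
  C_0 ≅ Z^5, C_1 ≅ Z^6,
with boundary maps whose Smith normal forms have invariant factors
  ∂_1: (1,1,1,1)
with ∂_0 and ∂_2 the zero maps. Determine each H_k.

H_0 = Z,  H_1 = Z^2.

H_0: b_0 = 5 − 0 − 4 = 1; torsion from ∂_1 factors > 1: none. So H_0 = Z.
H_1: b_1 = 6 − 4 − 0 = 2; torsion from ∂_2 factors > 1: none. So H_1 = Z^2.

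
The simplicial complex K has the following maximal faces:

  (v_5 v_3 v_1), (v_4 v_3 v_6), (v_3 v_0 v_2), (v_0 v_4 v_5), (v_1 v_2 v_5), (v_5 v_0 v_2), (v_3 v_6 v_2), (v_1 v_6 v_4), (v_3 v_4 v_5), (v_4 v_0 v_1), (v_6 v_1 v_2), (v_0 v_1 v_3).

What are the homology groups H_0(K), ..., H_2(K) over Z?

H_0 = Z,  H_1 = Z_2,  H_2 = 0.

K has 7 vertices, 18 edges, 12 triangles.
rank ∂_0 = 0, rank ∂_1 = 6 ⇒ b_0 = 7 − 0 − 6 = 1; all invariant factors of ∂_1 are 1 so no torsion. So H_0 = Z.
rank ∂_1 = 6, rank ∂_2 = 12 ⇒ b_1 = 18 − 6 − 12 = 0; ∂_2 has invariant factor(s) [2] giving torsion. So H_1 = Z_2.
rank ∂_2 = 12, rank ∂_3 = 0 ⇒ b_2 = 12 − 12 − 0 = 0. So H_2 = 0.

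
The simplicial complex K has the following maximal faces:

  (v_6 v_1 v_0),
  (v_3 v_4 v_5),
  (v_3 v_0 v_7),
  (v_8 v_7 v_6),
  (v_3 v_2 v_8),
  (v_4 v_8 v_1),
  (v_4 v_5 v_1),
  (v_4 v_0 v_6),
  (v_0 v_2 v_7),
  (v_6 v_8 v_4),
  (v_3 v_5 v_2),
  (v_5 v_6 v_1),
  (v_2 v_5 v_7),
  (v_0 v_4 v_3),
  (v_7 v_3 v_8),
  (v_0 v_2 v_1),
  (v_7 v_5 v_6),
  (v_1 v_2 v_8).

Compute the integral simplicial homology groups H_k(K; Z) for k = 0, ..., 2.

H_0 = Z,  H_1 = Z ⊕ Z_2,  H_2 = 0.

Fix the vertex order v_0 < v_1 < v_2 < v_3 < v_4 < v_5 < v_6 < v_7 < v_8 and write every simplex with vertices in increasing order. Then dim K = 2 and the simplices of K are:

  0-simplices (9): [v_0], [v_1], [v_2], [v_3], [v_4], [v_5], [v_6], [v_7], [v_8]
  1-simplices (27): (27 of them)
  2-simplices (18): (18 of them)

Hence C_0 ≅ Z^9, C_1 ≅ Z^27, C_2 ≅ Z^18.

The boundary map ∂_1: C_1 → C_0 maps an edge to its endpoints' difference, ∂[p,q] = q − p.
The resulting 9×27 matrix has rank 8, and its Smith normal form has invariant factors (1,1,1,1,1,1,1,1).

∂_2: C_2 → C_1 maps a triangle to the signed sum of its edges. For instance
  ∂[v_1,v_4,v_5] = [v_4,v_5] − [v_1,v_5] + [v_1,v_4],
  ∂[v_4,v_6,v_8] = [v_6,v_8] − [v_4,v_8] + [v_4,v_6].
As a 27×18 matrix over Z this has rank 18, with invariant factors (1,1,1,1,1,1,1,1,1,1,1,1,1,1,1,1,1,2).

From H_k ≅ ker(∂_k) / im(∂_{k+1}) we obtain:

  H_0: rank C_0 − rank ∂_1 = 9 − 8 = 1, and the invariant factors of ∂_1 are all 1, so H_0 = Z.
  H_1: rank ker ∂_1 − rank ∂_2 = (27 − 8) − 18 = 1, and ∂_2 has invariant factor 2 > 1, so H_1 = Z ⊕ Z_2.
  H_2: rank ker ∂_2 − rank ∂_3 = (18 − 18) − 0 = 0, and there is no ∂_3, so H_2 = 0.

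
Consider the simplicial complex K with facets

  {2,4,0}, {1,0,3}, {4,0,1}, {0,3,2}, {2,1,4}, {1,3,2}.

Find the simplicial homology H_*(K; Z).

Fix the vertex order 0 < 1 < 2 < 3 < 4 and write every simplex with vertices in increasing order. Then dim K = 2 and the simplices of K are:

  0-simplices (5): [0], [1], [2], [3], [4]
  1-simplices (9): [0,1], [0,2], [0,3], [0,4], [1,2], [1,3], [1,4], [2,3], [2,4]
  2-simplices (6): [0,1,3], [0,1,4], [0,2,3], [0,2,4], [1,2,3], [1,2,4]

giving chain groups C_0 ≅ Z^5, C_1 ≅ Z^9, C_2 ≅ Z^6.

∂_1: C_1 → C_0 sends each edge [p,q] (with p < q) to q − p.
This gives a 5×9 integer matrix of rank 4; reducing to Smith normal form yields diagonal entries (1,1,1,1).

∂_2: C_2 → C_1 maps a triangle to the signed sum of its edges. For instance
  ∂[0,2,4] = [2,4] − [0,4] + [0,2],
  ∂[0,2,3] = [2,3] − [0,3] + [0,2].
As a 9×6 matrix over Z this has rank 5, with invariant factors (1,1,1,1,1).

Computing H_k = (kernel of ∂_k) / (image of ∂_{k+1}):

  H_0: rank C_0 − rank ∂_1 = 5 − 4 = 1, and the invariant factors of ∂_1 are all 1, so H_0 = Z.
  H_1: rank ker ∂_1 − rank ∂_2 = (9 − 4) − 5 = 0, and the invariant factors of ∂_2 are all 1, so H_1 = 0.
  H_2: rank ker ∂_2 − rank ∂_3 = (6 − 5) − 0 = 1, and there is no ∂_3, so H_2 = Z.

As a check, the Euler characteristic is 5 − 9 + 6 = 2, which agrees with 1 − 0 + 1 = 2.

H_0 ≅ Z,  H_1 = 0,  H_2 ≅ Z.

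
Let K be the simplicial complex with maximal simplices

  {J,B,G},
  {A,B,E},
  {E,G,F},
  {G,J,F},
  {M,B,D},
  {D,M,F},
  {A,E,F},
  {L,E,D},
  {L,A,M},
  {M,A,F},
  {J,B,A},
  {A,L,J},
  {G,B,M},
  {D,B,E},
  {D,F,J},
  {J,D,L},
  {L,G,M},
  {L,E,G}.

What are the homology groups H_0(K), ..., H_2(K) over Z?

H_0 ≅ Z,  H_1 ≅ Z^2,  H_2 ≅ Z.

K has 9 vertices, 27 edges, 18 triangles.
rank ∂_0 = 0, rank ∂_1 = 8 ⇒ b_0 = 9 − 0 − 8 = 1; all invariant factors of ∂_1 are 1 so no torsion. So H_0 ≅ Z.
rank ∂_1 = 8, rank ∂_2 = 17 ⇒ b_1 = 27 − 8 − 17 = 2; all invariant factors of ∂_2 are 1 so no torsion. So H_1 ≅ Z^2.
rank ∂_2 = 17, rank ∂_3 = 0 ⇒ b_2 = 18 − 17 − 0 = 1. So H_2 ≅ Z.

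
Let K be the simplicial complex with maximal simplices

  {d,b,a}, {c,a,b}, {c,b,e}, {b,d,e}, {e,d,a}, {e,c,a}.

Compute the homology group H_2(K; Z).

Fix the vertex order a < b < c < d < e and write every simplex with vertices in increasing order. Then dim K = 2 and the simplices of K are:

  0-simplices (5): a, b, c, d, e
  1-simplices (9): ab, ac, ad, ae, bc, bd, be, ce, de
  2-simplices (6): abc, abd, ace, ade, bce, bde

giving chain groups C_0 ≅ Z^5, C_1 ≅ Z^9, C_2 ≅ Z^6.

The boundary map ∂_1: C_1 → C_0 is given by ∂[p,q] = [q] − [p]. For instance
  ∂ab = b − a.
The resulting 5×9 matrix has rank 4, and its Smith normal form has invariant factors (1,1,1,1).

Boundary ∂_2: C_2 → C_1 acts by ∂[p,q,r] = [q,r] − [p,r] + [p,q]. For instance
  ∂bce = ce − be + bc,
  ∂abc = bc − ac + ab.
The 9×6 boundary matrix has rank 5 and Smith normal form diag(1,1,1,1,1).

Computing H_k = (kernel of ∂_k) / (image of ∂_{k+1}):

  H_2: rank ker ∂_2 − rank ∂_3 = (6 − 5) − 0 = 1, and there is no ∂_3, so H_2 ≅ Z.

H_2 ≅ Z.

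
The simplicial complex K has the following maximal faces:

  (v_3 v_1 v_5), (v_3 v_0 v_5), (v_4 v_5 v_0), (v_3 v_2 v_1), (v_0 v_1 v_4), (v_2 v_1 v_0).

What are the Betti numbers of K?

Fix the vertex order v_0 < v_1 < v_2 < v_3 < v_4 < v_5 and write every simplex with vertices in increasing order. Then dim K = 2 and the simplices of K are:

  0-simplices (6): [v_0], [v_1], [v_2], [v_3], [v_4], [v_5]
  1-simplices (12): [v_0,v_1], [v_0,v_2], [v_0,v_3], [v_0,v_4], [v_0,v_5], [v_1,v_2], [v_1,v_3], [v_1,v_4], [v_1,v_5], [v_2,v_3], [v_3,v_5], [v_4,v_5]
  2-simplices (6): [v_0,v_1,v_2], [v_0,v_1,v_4], [v_0,v_3,v_5], [v_0,v_4,v_5], [v_1,v_2,v_3], [v_1,v_3,v_5]

so the chain groups are C_0 ≅ Z^6, C_1 ≅ Z^12, C_2 ≅ Z^6.

Boundary ∂_1: C_1 → C_0 maps an edge to its endpoints' difference, ∂[p,q] = q − p. For instance
  ∂[v_1,v_5] = [v_5] − [v_1].
The 6×12 boundary matrix has rank 5 and Smith normal form diag(1,1,1,1,1).

Boundary ∂_2: C_2 → C_1 maps a triangle to the signed sum of its edges. For instance
  ∂[v_1,v_2,v_3] = [v_2,v_3] − [v_1,v_3] + [v_1,v_2],
  ∂[v_1,v_3,v_5] = [v_3,v_5] − [v_1,v_5] + [v_1,v_3].
This gives a 12×6 integer matrix of rank 6; reducing to Smith normal form yields diagonal entries (1,1,1,1,1,1).

From H_k ≅ ker(∂_k) / im(∂_{k+1}) we obtain:

  H_0: rank C_0 − rank ∂_1 = 6 − 5 = 1, and the invariant factors of ∂_1 are all 1, so H_0 ≅ Z.
  H_1: rank ker ∂_1 − rank ∂_2 = (12 − 5) − 6 = 1, and the invariant factors of ∂_2 are all 1, so H_1 ≅ Z.
  H_2: rank ker ∂_2 − rank ∂_3 = (6 − 6) − 0 = 0, and there is no ∂_3, so H_2 ≅ 0.

Hence the Betti numbers are b_0 = 1, b_1 = 1, b_2 = 0.

b_0 = 1, b_1 = 1, b_2 = 0.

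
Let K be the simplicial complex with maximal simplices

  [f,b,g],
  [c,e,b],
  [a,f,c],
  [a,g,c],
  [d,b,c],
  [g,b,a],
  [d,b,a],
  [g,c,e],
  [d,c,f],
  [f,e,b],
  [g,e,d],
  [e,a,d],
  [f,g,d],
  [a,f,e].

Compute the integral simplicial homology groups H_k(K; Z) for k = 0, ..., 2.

H_0 = Z,  H_1 = Z^2,  H_2 = Z.

K has 7 vertices, 21 edges, 14 triangles.
rank ∂_0 = 0, rank ∂_1 = 6 ⇒ b_0 = 7 − 0 − 6 = 1; all invariant factors of ∂_1 are 1 so no torsion. So H_0 = Z.
rank ∂_1 = 6, rank ∂_2 = 13 ⇒ b_1 = 21 − 6 − 13 = 2; all invariant factors of ∂_2 are 1 so no torsion. So H_1 = Z^2.
rank ∂_2 = 13, rank ∂_3 = 0 ⇒ b_2 = 14 − 13 − 0 = 1. So H_2 = Z.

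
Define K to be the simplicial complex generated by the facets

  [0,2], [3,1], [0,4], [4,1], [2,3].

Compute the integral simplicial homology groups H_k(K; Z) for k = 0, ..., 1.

H_0 ≅ Z,  H_1 ≅ Z.

Order the vertices as 0 < 1 < 2 < 3 < 4. Listing each simplex with vertices in this order, K has dimension 1 with simplices:

  0-simplices (5): [0], [1], [2], [3], [4]
  1-simplices (5): [0,2], [0,4], [1,3], [1,4], [2,3]

Hence C_0 ≅ Z^5, C_1 ≅ Z^5.

The boundary map ∂_1: C_1 → C_0 sends each edge [p,q] (with p < q) to q − p.
As a 5×5 matrix over Z this has rank 4, with invariant factors (1,1,1,1).

Computing H_k = (kernel of ∂_k) / (image of ∂_{k+1}):

  H_0: rank C_0 − rank ∂_1 = 5 − 4 = 1, and the invariant factors of ∂_1 are all 1, so H_0 = Z.
  H_1: rank ker ∂_1 − rank ∂_2 = (5 − 4) − 0 = 1, and there is no ∂_2, so H_1 = Z.

As a check, the Euler characteristic is 5 − 5 = 0, which agrees with 1 − 1 = 0.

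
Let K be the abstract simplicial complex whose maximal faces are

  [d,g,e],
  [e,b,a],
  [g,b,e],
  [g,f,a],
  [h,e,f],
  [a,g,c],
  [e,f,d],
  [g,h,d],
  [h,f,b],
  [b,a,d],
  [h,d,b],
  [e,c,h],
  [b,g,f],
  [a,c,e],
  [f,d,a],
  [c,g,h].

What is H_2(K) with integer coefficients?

We work with the vertex ordering a < b < c < d < e < f < g < h. The simplices of K, each written with vertices in increasing order, are:

  0-simplices (8): a, b, c, d, e, f, g, h
  1-simplices (24): ab, ac, ad, ae, af, ag, bd, be, bf, bg, bh, ce, cg, ch, de, df, dg, dh, ef, eg, eh, fg, fh, gh
  2-simplices (16): abd, abe, ace, acg, adf, afg, bdh, beg, bfg, bfh, ceh, cgh, def, deg, dgh, efh

giving chain groups C_0 ≅ Z^8, C_1 ≅ Z^24, C_2 ≅ Z^16.

The boundary map ∂_1: C_1 → C_0 is given by ∂[p,q] = [q] − [p]. For instance
  ∂ch = h − c.
The 8×24 boundary matrix has rank 7 and Smith normal form diag(1,1,1,1,1,1,1).

The boundary map ∂_2: C_2 → C_1 maps a triangle to the signed sum of its edges. For instance
  ∂bfh = fh − bh + bf,
  ∂adf = df − af + ad.
As a 24×16 matrix over Z this has rank 15, with invariant factors (1,1,1,1,1,1,1,1,1,1,1,1,1,1,1).

From H_k ≅ ker(∂_k) / im(∂_{k+1}) we obtain:

  H_2: rank ker ∂_2 − rank ∂_3 = (16 − 15) − 0 = 1, and there is no ∂_3, so H_2 = Z.

(K is a triangulation of the torus T^2.)

H_2 ≅ Z.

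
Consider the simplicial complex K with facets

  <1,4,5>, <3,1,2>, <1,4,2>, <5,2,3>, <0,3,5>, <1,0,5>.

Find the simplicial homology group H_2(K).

Order the vertices as 0 < 1 < 2 < 3 < 4 < 5. Listing each simplex with vertices in this order, K has dimension 2 with simplices:

  0-simplices (6): [0], [1], [2], [3], [4], [5]
  1-simplices (12): [0,1], [0,3], [0,5], [1,2], [1,3], [1,4], [1,5], [2,3], [2,4], [2,5], [3,5], [4,5]
  2-simplices (6): [0,1,5], [0,3,5], [1,2,3], [1,2,4], [1,4,5], [2,3,5]

so the chain groups are C_0 ≅ Z^6, C_1 ≅ Z^12, C_2 ≅ Z^6.

∂_1: C_1 → C_0 sends each edge [p,q] (with p < q) to q − p.
This gives a 6×12 integer matrix of rank 5; reducing to Smith normal form yields diagonal entries (1,1,1,1,1).

∂_2: C_2 → C_1 maps a triangle to the signed sum of its edges. For instance
  ∂[0,1,5] = [1,5] − [0,5] + [0,1],
  ∂[1,2,3] = [2,3] − [1,3] + [1,2].
As a 12×6 matrix over Z this has rank 6, with invariant factors (1,1,1,1,1,1).

Now H_k = ker ∂_k / im ∂_{k+1}, so:

  H_2: rank ker ∂_2 − rank ∂_3 = (6 − 6) − 0 = 0, and there is no ∂_3, so H_2 ≅ 0.

H_2 = 0.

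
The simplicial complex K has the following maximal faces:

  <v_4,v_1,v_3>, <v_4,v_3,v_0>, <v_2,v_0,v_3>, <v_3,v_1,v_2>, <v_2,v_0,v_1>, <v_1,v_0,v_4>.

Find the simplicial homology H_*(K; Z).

Fix the vertex order v_0 < v_1 < v_2 < v_3 < v_4 and write every simplex with vertices in increasing order. Then dim K = 2 and the simplices of K are:

  0-simplices (5): [v_0], [v_1], [v_2], [v_3], [v_4]
  1-simplices (9): [v_0,v_1], [v_0,v_2], [v_0,v_3], [v_0,v_4], [v_1,v_2], [v_1,v_3], [v_1,v_4], [v_2,v_3], [v_3,v_4]
  2-simplices (6): [v_0,v_1,v_2], [v_0,v_1,v_4], [v_0,v_2,v_3], [v_0,v_3,v_4], [v_1,v_2,v_3], [v_1,v_3,v_4]

so the chain groups are C_0 ≅ Z^5, C_1 ≅ Z^9, C_2 ≅ Z^6.

The boundary map ∂_1: C_1 → C_0 maps an edge to its endpoints' difference, ∂[p,q] = q − p.
As a 5×9 matrix over Z this has rank 4, with invariant factors (1,1,1,1).

∂_2: C_2 → C_1 sends each 2-simplex [p,q,r] to [q,r] − [p,r] + [p,q]. For instance
  ∂[v_0,v_2,v_3] = [v_2,v_3] − [v_0,v_3] + [v_0,v_2],
  ∂[v_0,v_1,v_2] = [v_1,v_2] − [v_0,v_2] + [v_0,v_1].
This gives a 9×6 integer matrix of rank 5; reducing to Smith normal form yields diagonal entries (1,1,1,1,1).

Now H_k = ker ∂_k / im ∂_{k+1}, so:

  H_0: rank C_0 − rank ∂_1 = 5 − 4 = 1, and the invariant factors of ∂_1 are all 1, so H_0 ≅ Z.
  H_1: rank ker ∂_1 − rank ∂_2 = (9 − 4) − 5 = 0, and the invariant factors of ∂_2 are all 1, so H_1 ≅ 0.
  H_2: rank ker ∂_2 − rank ∂_3 = (6 − 5) − 0 = 1, and there is no ∂_3, so H_2 ≅ Z.

H_0 ≅ Z,  H_1 = 0,  H_2 ≅ Z.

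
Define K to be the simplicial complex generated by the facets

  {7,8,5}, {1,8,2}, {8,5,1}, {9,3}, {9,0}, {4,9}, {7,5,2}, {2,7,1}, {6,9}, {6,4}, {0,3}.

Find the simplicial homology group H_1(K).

Take the total order 0 < 1 < 2 < 3 < 4 < 5 < 6 < 7 < 8 < 9 on the vertex set. Then K (dimension 2) consists of the simplices:

  0-simplices (10): [0], [1], [2], [3], [4], [5], [6], [7], [8], [9]
  1-simplices (16): [0,3], [0,9], [1,2], [1,5], [1,7], [1,8], [2,5], [2,7], [2,8], [3,9], [4,6], [4,9], [5,7], [5,8], [6,9], [7,8]
  2-simplices (5): [1,2,7], [1,2,8], [1,5,8], [2,5,7], [5,7,8]

Hence C_0 ≅ Z^10, C_1 ≅ Z^16, C_2 ≅ Z^5.

The boundary map ∂_1: C_1 → C_0 sends each edge [p,q] (with p < q) to q − p.
As a 10×16 matrix over Z this has rank 8, with invariant factors (1,1,1,1,1,1,1,1).

Boundary ∂_2: C_2 → C_1 sends each 2-simplex [p,q,r] to [q,r] − [p,r] + [p,q]. For instance
  ∂[5,7,8] = [7,8] − [5,8] + [5,7],
  ∂[2,5,7] = [5,7] − [2,7] + [2,5].
The resulting 16×5 matrix has rank 5, and its Smith normal form has invariant factors (1,1,1,1,1).

From H_k ≅ ker(∂_k) / im(∂_{k+1}) we obtain:

  H_1: rank ker ∂_1 − rank ∂_2 = (16 − 8) − 5 = 3, and the invariant factors of ∂_2 are all 1, so H_1 ≅ Z^3.

H_1 = Z^3.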